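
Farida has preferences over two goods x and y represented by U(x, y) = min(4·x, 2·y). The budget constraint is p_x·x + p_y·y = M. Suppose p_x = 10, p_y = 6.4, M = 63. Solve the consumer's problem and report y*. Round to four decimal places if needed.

With perfect complements, no substitution: consume in ratio x:y = 2:4.
Budget: p_x·x + p_y·2·x = M, so (2·p_x + 4·p_y)·x = 2·M.
Demand: x*(p_x,p_y,M) = 2·M/(2·p_x + 4·p_y), y* = 4·M/(2·p_x + 4·p_y).
Here 2·10 + 4·6.4 = 45.6, giving y* = 5.5263.

y* = 5.5263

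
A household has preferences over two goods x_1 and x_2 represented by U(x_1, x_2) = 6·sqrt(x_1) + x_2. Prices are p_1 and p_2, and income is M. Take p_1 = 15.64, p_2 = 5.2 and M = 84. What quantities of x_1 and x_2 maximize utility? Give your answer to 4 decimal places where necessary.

Thus x_1* = (3·p_2/p_1)² — independent of M — with the rest of income spent on x_2.
Plugging in: x_1* = (3·5.2/15.64)² = 0.9949, x_2* = 13.1615.

x_1* = 0.9949, x_2* = 13.1615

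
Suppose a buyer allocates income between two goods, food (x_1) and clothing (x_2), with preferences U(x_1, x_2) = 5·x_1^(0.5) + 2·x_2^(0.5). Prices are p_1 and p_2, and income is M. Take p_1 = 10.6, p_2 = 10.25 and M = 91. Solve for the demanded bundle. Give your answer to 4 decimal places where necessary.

x_1* = 7.3661, x_2* = 1.2604

MRS = MU_x_1/MU_x_2 = (5/2)·(x_2/x_1)^(0.5). Set equal to p_1/p_2.
Solve for the ratio: x_2/x_1 = [(2/5)·p_1/p_2]^(2).
Substitute x_2 = (x_2/x_1)·x_1 into the budget: x_1* = M/(p_1 + p_2·(x_2/x_1)).
Numerically x_2/x_1 = 0.171113, so x_1* = 91/(10.6 + 10.25·0.171113) = 7.3661 and x_2* = 0.171113·7.3661 = 1.2604.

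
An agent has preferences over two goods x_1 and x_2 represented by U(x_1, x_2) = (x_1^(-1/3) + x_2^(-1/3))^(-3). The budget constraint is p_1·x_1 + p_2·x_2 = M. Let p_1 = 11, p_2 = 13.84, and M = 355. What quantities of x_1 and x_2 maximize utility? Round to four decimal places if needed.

x_1* = 15.6732, x_2* = 13.1932

From the CES first-order condition, (x_2/x_1)^(4/3) = p_1/p_2.
Hence x_2/x_1 = (p_1/p_2)^(1/(4/3)), i.e. raised to the 0.75 power.
Substitute x_2 = (x_2/x_1)·x_1 into the budget: x_1* = M/(p_1 + p_2·(x_2/x_1)).
Numerically x_2/x_1 = 0.841768, so x_1* = 355/(11 + 13.84·0.841768) = 15.6732 and x_2* = 0.841768·15.6732 = 13.1932.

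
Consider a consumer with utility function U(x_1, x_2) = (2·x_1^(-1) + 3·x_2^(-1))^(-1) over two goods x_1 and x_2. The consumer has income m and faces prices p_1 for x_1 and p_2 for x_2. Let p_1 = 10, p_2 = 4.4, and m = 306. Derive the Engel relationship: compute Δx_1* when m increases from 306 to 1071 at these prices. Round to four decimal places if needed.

Δx_1* = 42.2091

MU_x_1 ∝ 2·x_1^(-2), MU_x_2 ∝ 3·x_2^(-2), so MRS = (2/3)·(x_2/x_1)^(2) = p_1/p_2.
Solve for the ratio: x_2/x_1 = [(3/2)·p_1/p_2]^(0.5).
Substitute x_2 = (x_2/x_1)·x_1 into the budget: x_1* = m/(p_1 + p_2·(x_2/x_1)).
Numerically x_2/x_1 = 1.846372, so x_1* = 306/(10 + 4.4·1.846372) = 16.8837.
At m' = 1071: x_1* = 59.0928. Change: 59.0928 − 16.8837 = 42.2091.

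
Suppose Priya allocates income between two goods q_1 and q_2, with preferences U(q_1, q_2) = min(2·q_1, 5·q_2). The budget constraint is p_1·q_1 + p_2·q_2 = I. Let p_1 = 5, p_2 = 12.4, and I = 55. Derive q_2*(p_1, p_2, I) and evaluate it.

q_2* = 2.2088

Demand: q_1*(p_1,p_2,I) = 5·I/(5·p_1 + 2·p_2), q_2* = 2·I/(5·p_1 + 2·p_2).
Here 5·5 + 2·12.4 = 49.8, giving q_2* = 2.2088.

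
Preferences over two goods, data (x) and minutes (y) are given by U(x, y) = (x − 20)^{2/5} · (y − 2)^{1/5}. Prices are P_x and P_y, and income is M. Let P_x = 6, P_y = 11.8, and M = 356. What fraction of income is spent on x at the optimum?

This is Cobb-Douglas in (x−20, y−2): tangency gives 0.4·P_y·(y−2) = 0.2·P_x·(x−20).
After buying the subsistence bundle (20, 2), a share 2/3 of the remaining income goes to x: x* = 20 + 2/3·(M − 20P_x − 2P_y)/P_x.
Discretionary income = 356 − 20·6 − 2·11.8 = 212.4; x* = 20 + 2/3·212.4/6 = 43.6; y* = 2 + 1/3·212.4/11.8 = 8.
Expenditure on x: 6·43.6 = 261.6; share = 0.7348.

share on x = 0.7348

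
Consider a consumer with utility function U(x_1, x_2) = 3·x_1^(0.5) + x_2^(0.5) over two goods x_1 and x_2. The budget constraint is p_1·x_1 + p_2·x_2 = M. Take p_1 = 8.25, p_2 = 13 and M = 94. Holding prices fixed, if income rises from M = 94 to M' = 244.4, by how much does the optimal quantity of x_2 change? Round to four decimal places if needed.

From the CES first-order condition, 3·(x_2/x_1)^(0.5) = p_1/p_2.
Solve for the ratio: x_2/x_1 = [(1/3)·p_1/p_2]^(2).
With the ratio pinned down, the budget gives x_1* = M/(p_1 + p_2·(x_2/x_1)) and x_2* = (x_2/x_1)·x_1*.
Numerically x_2/x_1 = 0.044749, so x_1* = 94/(8.25 + 13·0.044749) = 10.6434 and x_2* = 0.044749·10.6434 = 0.4763.
At M' = 244.4: x_2* = 1.2383. Change: 1.2383 − 0.4763 = 0.762.

Δx_2* = 0.762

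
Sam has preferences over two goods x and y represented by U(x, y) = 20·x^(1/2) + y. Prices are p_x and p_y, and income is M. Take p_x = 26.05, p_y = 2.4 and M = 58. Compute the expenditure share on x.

MU_x = 10/√x, MU_y = 1. Tangency: 10/√x = p_x/p_y.
Solve: √x = 10·p_y/p_x, so x*(p_x,p_y) = (10·p_y/p_x)², and y* = (M − p_x·x*)/p_y.
Plugging in: x* = (10·2.4/26.05)² = 0.8488, y* = 14.9536.
Expenditure on x: 26.05·0.8488 = 22.1113; share = 0.3812.

share on x = 0.3812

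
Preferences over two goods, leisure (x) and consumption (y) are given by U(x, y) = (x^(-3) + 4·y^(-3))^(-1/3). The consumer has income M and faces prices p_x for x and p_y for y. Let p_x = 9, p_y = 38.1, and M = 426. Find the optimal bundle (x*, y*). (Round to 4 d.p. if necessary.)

From the CES first-order condition, (1/4)·(y/x)^(4) = p_x/p_y.
Solve for the ratio: y/x = [4·p_x/p_y]^(0.25).
Substitute y = (y/x)·x into the budget: x* = M/(p_x + p_y·(y/x)).
Numerically y/x = 0.985926, so x* = 426/(9 + 38.1·0.985926) = 9.1487 and y* = 0.985926·9.1487 = 9.02.

x* = 9.1487, y* = 9.02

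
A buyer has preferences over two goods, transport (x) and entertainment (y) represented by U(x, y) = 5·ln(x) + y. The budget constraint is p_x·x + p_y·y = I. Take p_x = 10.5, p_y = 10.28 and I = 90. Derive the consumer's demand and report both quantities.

x* = 4.8952, y* = 3.7549

MU_x = 5/x, MU_y = 1. Tangency: 5/x = p_x/p_y.
So x*(p_x,p_y) = 5·p_y/p_x, independent of income; and y* = (I − 5·p_y)/p_y.
At the given prices: x* = 5·10.28/10.5 = 4.8952, and y* = 3.7549.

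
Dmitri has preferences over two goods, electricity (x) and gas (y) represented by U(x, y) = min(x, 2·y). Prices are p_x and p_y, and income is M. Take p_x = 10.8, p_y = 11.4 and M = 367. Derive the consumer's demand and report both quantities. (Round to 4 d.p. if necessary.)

x* = 22.2424, y* = 11.1212

With perfect complements, no substitution: consume in ratio x:y = 2:1.
Budget: p_x·x + p_y·(1/2)·x = M, so (2·p_x + p_y)·x = 2·M.
Demand: x*(p_x,p_y,M) = 2·M/(2·p_x + p_y), y* = M/(2·p_x + p_y).
Here 2·10.8 + 11.4 = 33, giving x* = 22.2424 and y* = 11.1212.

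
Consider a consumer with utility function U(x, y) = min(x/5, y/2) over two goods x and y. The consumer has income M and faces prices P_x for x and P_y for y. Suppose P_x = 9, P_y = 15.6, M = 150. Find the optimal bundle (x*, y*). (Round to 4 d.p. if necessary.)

With perfect complements, no substitution: consume in ratio x:y = 5:2.
Budget: P_x·x + P_y·(2/5)·x = M, so (5·P_x + 2·P_y)·x = 5·M.
Demand: x*(P_x,P_y,M) = 5·M/(5·P_x + 2·P_y), y* = 2·M/(5·P_x + 2·P_y).
Here 5·9 + 2·15.6 = 76.2, giving x* = 9.8425 and y* = 3.937.

x* = 9.8425, y* = 3.937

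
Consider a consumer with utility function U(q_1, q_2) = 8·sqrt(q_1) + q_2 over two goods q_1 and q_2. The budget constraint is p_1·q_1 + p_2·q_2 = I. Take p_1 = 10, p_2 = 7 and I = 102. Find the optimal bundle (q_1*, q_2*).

q_1* = 7.84, q_2* = 3.3714

Set MRS = p_1/p_2: 4·q_1^(−1/2) = p_1/p_2.
Solve: √q_1 = 4·p_2/p_1, so q_1*(p_1,p_2) = (4·p_2/p_1)², and q_2* = (I − p_1·q_1*)/p_2.
Plugging in: q_1* = (4·7/10)² = 7.84, q_2* = 3.3714.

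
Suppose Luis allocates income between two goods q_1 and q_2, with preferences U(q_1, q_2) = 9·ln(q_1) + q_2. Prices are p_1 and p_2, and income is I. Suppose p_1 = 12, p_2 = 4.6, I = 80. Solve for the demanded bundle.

q_1* = 3.45, q_2* = 8.3913

MU_q_1 = 9/q_1, MU_q_2 = 1. Tangency: 9/q_1 = p_1/p_2.
So q_1*(p_1,p_2) = 9·p_2/p_1, independent of income; and q_2* = (I − 9·p_2)/p_2.
At the given prices: q_1* = 9·4.6/12 = 3.45, and q_2* = 8.3913.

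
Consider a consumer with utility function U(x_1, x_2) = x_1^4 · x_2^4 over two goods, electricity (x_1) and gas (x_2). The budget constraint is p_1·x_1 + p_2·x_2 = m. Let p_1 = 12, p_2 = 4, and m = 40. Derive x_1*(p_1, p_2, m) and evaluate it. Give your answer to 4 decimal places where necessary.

The MRS is x_2/x_1. Set MRS = p_1/p_2.
So 4·p_2·x_2 = 4·p_1·x_1; combined with the budget, a share 0.5 of income goes to x_1.
Demand: x_1*(p_1,p_2,m) = 0.5·m/p_1 and x_2* = 0.5·m/p_2.
At p_1=12, p_2=4, m=40: x_1* = 0.5·40/12 = 1.6667.

x_1* = 1.6667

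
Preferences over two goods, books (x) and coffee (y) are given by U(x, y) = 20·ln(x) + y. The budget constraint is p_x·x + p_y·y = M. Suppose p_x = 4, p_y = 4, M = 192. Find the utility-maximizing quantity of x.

x* = 20

MU_x = 20/x, MU_y = 1. Tangency: 20/x = p_x/p_y.
So x*(p_x,p_y) = 20·p_y/p_x, independent of income; and y* = (M − 20·p_y)/p_y.
At the given prices: x* = 20·4/4 = 20.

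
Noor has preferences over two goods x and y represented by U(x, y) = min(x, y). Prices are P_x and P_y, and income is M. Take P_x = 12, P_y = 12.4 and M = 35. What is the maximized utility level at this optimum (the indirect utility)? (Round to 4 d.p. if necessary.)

Demand: x*(P_x,P_y,M) = M/(P_x + P_y), y* = M/(P_x + P_y).
Here 12 + 12.4 = 24.4, giving x* = 1.4344 and y* = 1.4344.
Utility at the optimum: U(1.4344, 1.4344) = 1.4344.

V = 1.4344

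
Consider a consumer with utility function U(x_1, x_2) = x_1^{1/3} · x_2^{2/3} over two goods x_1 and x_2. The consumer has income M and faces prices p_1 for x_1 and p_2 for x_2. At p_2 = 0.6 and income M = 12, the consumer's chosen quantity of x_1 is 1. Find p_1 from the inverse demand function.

p_1 = 4

The MRS is (1/2)·x_2/x_1. Set MRS = p_1/p_2.
Rearranging, p_2·x_2 = 2·p_1·x_1. Substituting into the budget gives p_1·x_1·(1 + 2) = M.
Demand: x_1*(p_1,p_2,M) = 1/3·M/p_1 and x_2* = 2/3·M/p_2.
Set x_1* = 1 in the demand function and solve for p_1: p_1 = 4.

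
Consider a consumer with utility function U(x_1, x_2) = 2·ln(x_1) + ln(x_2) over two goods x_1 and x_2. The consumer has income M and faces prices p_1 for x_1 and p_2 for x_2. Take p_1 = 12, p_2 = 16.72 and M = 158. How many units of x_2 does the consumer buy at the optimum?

The MRS is 2·x_2/x_1. Set MRS = p_1/p_2.
Rearranging, p_2·x_2 = (1/2)·p_1·x_1. Substituting into the budget gives p_1·x_1·(1 + (1/2)) = M.
Demand: x_1*(p_1,p_2,M) = 2/3·M/p_1 and x_2* = 1/3·M/p_2.
At p_1=12, p_2=16.72, M=158: x_2* = 1/3·158/16.72 = 3.1499.

x_2* = 3.1499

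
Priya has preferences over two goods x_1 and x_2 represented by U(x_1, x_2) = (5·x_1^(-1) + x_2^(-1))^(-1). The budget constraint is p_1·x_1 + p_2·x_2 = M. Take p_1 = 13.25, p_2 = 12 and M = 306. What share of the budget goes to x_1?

share on x_1 = 0.7015

Substitute x_2 = (x_2/x_1)·x_1 into the budget: x_1* = M/(p_1 + p_2·(x_2/x_1)).
Numerically x_2/x_1 = 0.469929, so x_1* = 306/(13.25 + 12·0.469929) = 16.1998 and x_2* = 0.469929·16.1998 = 7.6127.
Expenditure on x_1: 13.25·16.1998 = 214.647; share = 0.7015.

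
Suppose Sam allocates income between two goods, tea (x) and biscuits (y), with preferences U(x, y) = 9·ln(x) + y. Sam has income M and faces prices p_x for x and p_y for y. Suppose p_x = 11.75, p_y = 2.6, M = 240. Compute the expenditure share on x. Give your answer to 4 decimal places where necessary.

MU_x = 9/x, MU_y = 1. Tangency: 9/x = p_x/p_y.
So x*(p_x,p_y) = 9·p_y/p_x, independent of income; and y* = (M − 9·p_y)/p_y.
At the given prices: x* = 9·2.6/11.75 = 1.9915, and y* = 83.3077.
Expenditure on x: 11.75·1.9915 = 23.4; share = 0.0975.

share on x = 0.0975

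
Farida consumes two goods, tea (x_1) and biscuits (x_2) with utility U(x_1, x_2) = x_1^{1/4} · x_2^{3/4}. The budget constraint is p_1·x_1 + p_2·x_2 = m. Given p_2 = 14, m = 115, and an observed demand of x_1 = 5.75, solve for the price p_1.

p_1 = 5

MU_x_1/MU_x_2 = (0.25·x_2)/(0.75·x_1); tangency sets this equal to p_1/p_2.
Rearranging, p_2·x_2 = 3·p_1·x_1. Substituting into the budget gives p_1·x_1·(1 + 3) = m.
Demand: x_1*(p_1,p_2,m) = 0.25·m/p_1 and x_2* = 0.75·m/p_2.
Set x_1* = 5.75 in the demand function and solve for p_1: p_1 = 5.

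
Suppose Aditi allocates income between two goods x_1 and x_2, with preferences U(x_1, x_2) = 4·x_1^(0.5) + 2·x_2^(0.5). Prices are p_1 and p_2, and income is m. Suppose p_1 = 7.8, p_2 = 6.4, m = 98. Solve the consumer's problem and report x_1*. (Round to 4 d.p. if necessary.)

Numerically x_2/x_1 = 0.371338, so x_1* = 98/(7.8 + 6.4·0.371338) = 9.63.

x_1* = 9.63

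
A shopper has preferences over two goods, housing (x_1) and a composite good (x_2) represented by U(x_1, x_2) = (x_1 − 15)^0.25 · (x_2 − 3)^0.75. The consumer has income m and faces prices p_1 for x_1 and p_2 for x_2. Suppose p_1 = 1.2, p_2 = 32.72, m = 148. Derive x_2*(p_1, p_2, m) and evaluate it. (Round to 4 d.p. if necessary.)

Let x_1' = x_1−15, x_2' = x_2−3. MRS = (1/3)·x_2'/x_1' = p_1/p_2.
Substituting into the budget: x_1* = 15 + 0.25·(m − 15·p_1 − 3·p_2)/p_1, and x_2* = 3 + 0.75·(…)/p_2.
Discretionary income = 148 − 15·1.2 − 3·32.72 = 31.84; x_2* = 3 + 0.75·31.84/32.72 = 3.7298.

x_2* = 3.7298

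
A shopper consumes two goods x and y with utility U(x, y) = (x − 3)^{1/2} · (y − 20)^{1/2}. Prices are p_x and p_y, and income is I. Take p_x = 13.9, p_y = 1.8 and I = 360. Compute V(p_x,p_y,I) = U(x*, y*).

Let x' = x−3, y' = y−20. MRS = y'/x' = p_x/p_y.
Substituting into the budget: x* = 3 + 0.5·(I − 3·p_x − 20·p_y)/p_x, and y* = 20 + 0.5·(…)/p_y.
Discretionary income = 360 − 3·13.9 − 20·1.8 = 282.3; x* = 3 + 0.5·282.3/13.9 = 13.1547; y* = 20 + 0.5·282.3/1.8 = 98.4167.
Utility at the optimum: U(13.1547, 98.4167) = 28.2187.

V = 28.2187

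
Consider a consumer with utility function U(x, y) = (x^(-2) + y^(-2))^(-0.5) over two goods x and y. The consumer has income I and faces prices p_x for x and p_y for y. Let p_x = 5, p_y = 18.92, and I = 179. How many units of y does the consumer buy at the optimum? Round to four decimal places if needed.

y* = 6.7012

MU_x ∝ x^(-3), MU_y ∝ y^(-3), so MRS = (y/x)^(3) = p_x/p_y.
Solve for the ratio: y/x = [p_x/p_y]^(1/3).
With the ratio pinned down, the budget gives x* = I/(p_x + p_y·(y/x)) and y* = (y/x)·x*.
Numerically y/x = 0.641726, so x* = 179/(5 + 18.92·0.641726) = 10.4425 and y* = 0.641726·10.4425 = 6.7012.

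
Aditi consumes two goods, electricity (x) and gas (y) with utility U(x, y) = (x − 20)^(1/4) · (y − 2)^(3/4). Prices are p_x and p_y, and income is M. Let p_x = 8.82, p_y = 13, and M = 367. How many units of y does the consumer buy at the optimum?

MRS = (1/3)·(y−2)/(x−20). Tangency with p_x/p_y gives y−2 = 3·(p_x/p_y)·(x−20).
Substituting into the budget: x* = 20 + 0.25·(M − 20·p_x − 2·p_y)/p_x, and y* = 2 + 0.75·(…)/p_y.
Discretionary income = 367 − 20·8.82 − 2·13 = 164.6; y* = 2 + 0.75·164.6/13 = 11.4962.

y* = 11.4962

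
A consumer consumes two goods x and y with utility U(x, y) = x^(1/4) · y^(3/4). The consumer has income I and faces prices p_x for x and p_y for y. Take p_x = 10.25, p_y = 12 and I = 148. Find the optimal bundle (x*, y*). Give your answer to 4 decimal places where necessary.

Tangency: MRS = (1/3)·y/x = p_x/p_y.
So 0.25·p_y·y = 0.75·p_x·x; combined with the budget, a share 0.25 of income goes to x.
Demand: x*(p_x,p_y,I) = 0.25·I/p_x and y* = 0.75·I/p_y.
At p_x=10.25, p_y=12, I=148: x* = 0.25·148/10.25 = 3.6098, y* = 9.25.

x* = 3.6098, y* = 9.25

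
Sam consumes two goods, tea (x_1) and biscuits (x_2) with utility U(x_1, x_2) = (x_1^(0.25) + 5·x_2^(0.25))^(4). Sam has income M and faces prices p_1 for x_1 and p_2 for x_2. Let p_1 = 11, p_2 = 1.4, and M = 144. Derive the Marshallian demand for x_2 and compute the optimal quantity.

x_2* = 97.142

With the ratio pinned down, the budget gives x_1* = M/(p_1 + p_2·(x_2/x_1)) and x_2* = (x_2/x_1)·x_1*.
Numerically x_2/x_1 = 133.550711, so x_1* = 144/(11 + 1.4·133.550711) = 0.7274 and x_2* = 133.550711·0.7274 = 97.142.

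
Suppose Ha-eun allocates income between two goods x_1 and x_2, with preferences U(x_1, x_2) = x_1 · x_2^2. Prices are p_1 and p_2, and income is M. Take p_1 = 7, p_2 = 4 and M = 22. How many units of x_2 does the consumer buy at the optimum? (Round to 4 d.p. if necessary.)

x_2* = 3.6667

The MRS is (1/2)·x_2/x_1. Set MRS = p_1/p_2.
So p_2·x_2 = 2·p_1·x_1; combined with the budget, a share 1/3 of income goes to x_1.
Demand: x_1*(p_1,p_2,M) = 1/3·M/p_1 and x_2* = 2/3·M/p_2.
At p_1=7, p_2=4, M=22: x_2* = 2/3·22/4 = 3.6667.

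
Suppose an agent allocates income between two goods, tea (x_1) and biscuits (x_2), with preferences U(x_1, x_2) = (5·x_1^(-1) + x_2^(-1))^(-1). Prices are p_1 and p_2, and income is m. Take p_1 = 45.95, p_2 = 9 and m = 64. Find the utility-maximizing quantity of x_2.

x_2* = 1.1749

MRS = MU_x_1/MU_x_2 = 5·(x_2/x_1)^(2). Set equal to p_1/p_2.
Solve for the ratio: x_2/x_1 = [(1/5)·p_1/p_2]^(0.5).
With the ratio pinned down, the budget gives x_1* = m/(p_1 + p_2·(x_2/x_1)) and x_2* = (x_2/x_1)·x_1*.
Numerically x_2/x_1 = 1.0105, so x_1* = 64/(45.95 + 9·1.0105) = 1.1627 and x_2* = 1.0105·1.1627 = 1.1749.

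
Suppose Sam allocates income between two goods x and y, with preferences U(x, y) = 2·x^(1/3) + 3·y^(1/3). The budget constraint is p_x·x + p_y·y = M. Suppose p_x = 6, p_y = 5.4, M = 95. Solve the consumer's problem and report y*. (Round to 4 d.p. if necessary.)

y* = 11.6016

MU_x ∝ 2·x^(-2/3), MU_y ∝ 3·y^(-2/3), so MRS = (2/3)·(y/x)^(2/3) = p_x/p_y.
Solve for the ratio: y/x = [(3/2)·p_x/p_y]^(1.5).
Substitute y = (y/x)·x into the budget: x* = M/(p_x + p_y·(y/x)).
Numerically y/x = 2.151657, so x* = 95/(6 + 5.4·2.151657) = 5.3919 and y* = 2.151657·5.3919 = 11.6016.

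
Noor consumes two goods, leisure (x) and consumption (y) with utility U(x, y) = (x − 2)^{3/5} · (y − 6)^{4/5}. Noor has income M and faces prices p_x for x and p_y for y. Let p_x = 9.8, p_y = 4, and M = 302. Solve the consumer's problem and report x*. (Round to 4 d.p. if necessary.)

This is Cobb-Douglas in (x−2, y−6): tangency gives 0.6·p_y·(y−6) = 0.8·p_x·(x−2).
After buying the subsistence bundle (2, 6), a share 3/7 of the remaining income goes to x: x* = 2 + 3/7·(M − 2p_x − 6p_y)/p_x.
Discretionary income = 302 − 2·9.8 − 6·4 = 258.4; x* = 2 + 3/7·258.4/9.8 = 13.3003.

x* = 13.3003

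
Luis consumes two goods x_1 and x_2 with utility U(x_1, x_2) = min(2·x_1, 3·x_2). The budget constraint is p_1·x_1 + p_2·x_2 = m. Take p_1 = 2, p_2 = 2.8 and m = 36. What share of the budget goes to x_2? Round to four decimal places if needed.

With perfect complements, no substitution: consume in ratio x_1:x_2 = 3:2.
Budget: p_1·x_1 + p_2·(2/3)·x_1 = m, so (3·p_1 + 2·p_2)·x_1 = 3·m.
Demand: x_1*(p_1,p_2,m) = 3·m/(3·p_1 + 2·p_2), x_2* = 2·m/(3·p_1 + 2·p_2).
Here 3·2 + 2·2.8 = 11.6, giving x_1* = 9.3103 and x_2* = 6.2069.
Expenditure on x_2: 2.8·6.2069 = 17.3793; share = 0.4828.

share on x_2 = 0.4828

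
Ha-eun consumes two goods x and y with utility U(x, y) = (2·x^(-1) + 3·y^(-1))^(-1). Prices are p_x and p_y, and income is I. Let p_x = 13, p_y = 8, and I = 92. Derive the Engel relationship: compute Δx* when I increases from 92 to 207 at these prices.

Δx* = 4.5116

With the ratio pinned down, the budget gives x* = I/(p_x + p_y·(y/x)) and y* = (y/x)·x*.
Numerically y/x = 1.561249, so x* = 92/(13 + 8·1.561249) = 3.6093.
At I' = 207: x* = 8.1208. Change: 8.1208 − 3.6093 = 4.5116.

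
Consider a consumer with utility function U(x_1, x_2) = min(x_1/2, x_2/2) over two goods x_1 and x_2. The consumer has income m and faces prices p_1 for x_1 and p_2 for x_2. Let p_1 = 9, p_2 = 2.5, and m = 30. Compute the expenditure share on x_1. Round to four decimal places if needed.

Leontief preferences: the optimum is at the kink where x_1/2 = x_2/2, i.e. x_2 = x_1.
Budget: p_1·x_1 + p_2·x_1 = m, so (2·p_1 + 2·p_2)·x_1 = 2·m.
Demand: x_1*(p_1,p_2,m) = 2·m/(2·p_1 + 2·p_2), x_2* = 2·m/(2·p_1 + 2·p_2).
Here 2·9 + 2·2.5 = 23, giving x_1* = 2.6087 and x_2* = 2.6087.
Expenditure on x_1: 9·2.6087 = 23.4783; share = 0.7826.

share on x_1 = 0.7826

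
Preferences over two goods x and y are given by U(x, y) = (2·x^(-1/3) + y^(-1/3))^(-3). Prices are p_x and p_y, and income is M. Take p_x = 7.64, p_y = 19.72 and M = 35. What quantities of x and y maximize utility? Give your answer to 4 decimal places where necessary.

From the CES first-order condition, 2·(y/x)^(4/3) = p_x/p_y.
Solve for the ratio: y/x = [(1/2)·p_x/p_y]^(0.75).
With the ratio pinned down, the budget gives x* = M/(p_x + p_y·(y/x)) and y* = (y/x)·x*.
Numerically y/x = 0.29199, so x* = 35/(7.64 + 19.72·0.29199) = 2.6123 and y* = 0.29199·2.6123 = 0.7628.

x* = 2.6123, y* = 0.7628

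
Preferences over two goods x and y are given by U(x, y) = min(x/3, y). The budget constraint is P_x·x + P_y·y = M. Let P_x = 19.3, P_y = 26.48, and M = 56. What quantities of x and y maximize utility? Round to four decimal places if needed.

x* = 1.991, y* = 0.6637

Demand: x*(P_x,P_y,M) = 3·M/(3·P_x + P_y), y* = M/(3·P_x + P_y).
Here 3·19.3 + 26.48 = 84.38, giving x* = 1.991 and y* = 0.6637.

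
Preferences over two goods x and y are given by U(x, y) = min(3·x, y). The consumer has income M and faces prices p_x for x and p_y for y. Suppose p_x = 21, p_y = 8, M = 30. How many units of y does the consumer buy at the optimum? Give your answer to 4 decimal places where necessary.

y* = 2

Leontief preferences: the optimum is at the kink where x/1 = y/3, i.e. y = 3·x.
Budget: p_x·x + p_y·3·x = M, so (p_x + 3·p_y)·x = M.
Demand: x*(p_x,p_y,M) = M/(p_x + 3·p_y), y* = 3·M/(p_x + 3·p_y).
Here 21 + 3·8 = 45, giving y* = 2.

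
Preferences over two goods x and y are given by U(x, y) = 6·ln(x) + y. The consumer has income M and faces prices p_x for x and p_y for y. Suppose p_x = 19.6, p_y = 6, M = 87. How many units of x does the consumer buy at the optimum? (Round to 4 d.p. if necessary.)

So x*(p_x,p_y) = 6·p_y/p_x, independent of income; and y* = (M − 6·p_y)/p_y.
At the given prices: x* = 6·6/19.6 = 1.8367.

x* = 1.8367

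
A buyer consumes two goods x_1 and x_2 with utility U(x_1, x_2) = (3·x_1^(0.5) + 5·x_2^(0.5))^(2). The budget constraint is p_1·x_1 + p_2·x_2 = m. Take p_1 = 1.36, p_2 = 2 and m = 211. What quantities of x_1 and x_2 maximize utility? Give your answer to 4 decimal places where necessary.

x_1* = 53.7048, x_2* = 68.9808

Numerically x_2/x_1 = 1.284444, so x_1* = 211/(1.36 + 2·1.284444) = 53.7048 and x_2* = 1.284444·53.7048 = 68.9808.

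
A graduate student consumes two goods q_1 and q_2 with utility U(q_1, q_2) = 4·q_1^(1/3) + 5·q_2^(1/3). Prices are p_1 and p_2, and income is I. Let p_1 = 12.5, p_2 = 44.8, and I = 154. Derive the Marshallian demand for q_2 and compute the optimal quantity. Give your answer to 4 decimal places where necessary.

MRS = MU_q_1/MU_q_2 = (4/5)·(q_2/q_1)^(2/3). Set equal to p_1/p_2.
Solve for the ratio: q_2/q_1 = [(5/4)·p_1/p_2]^(1.5).
Substitute q_2 = (q_2/q_1)·q_1 into the budget: q_1* = I/(p_1 + p_2·(q_2/q_1)).
Numerically q_2/q_1 = 0.205974, so q_1* = 154/(12.5 + 44.8·0.205974) = 7.0877 and q_2* = 0.205974·7.0877 = 1.4599.

q_2* = 1.4599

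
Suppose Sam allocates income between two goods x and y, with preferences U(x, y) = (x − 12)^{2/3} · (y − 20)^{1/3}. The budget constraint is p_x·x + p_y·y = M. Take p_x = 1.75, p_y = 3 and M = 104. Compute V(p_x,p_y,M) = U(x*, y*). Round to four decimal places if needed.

V = 5.8107

Discretionary income = 104 − 12·1.75 − 20·3 = 23; x* = 12 + 2/3·23/1.75 = 20.7619; y* = 20 + 1/3·23/3 = 22.5556.
Utility at the optimum: U(20.7619, 22.5556) = 5.8107.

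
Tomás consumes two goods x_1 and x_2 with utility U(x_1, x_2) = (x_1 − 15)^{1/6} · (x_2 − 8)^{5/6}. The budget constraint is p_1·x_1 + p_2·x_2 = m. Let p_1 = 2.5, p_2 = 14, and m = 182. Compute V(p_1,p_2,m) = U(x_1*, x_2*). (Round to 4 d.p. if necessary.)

This is Cobb-Douglas in (x_1−15, x_2−8): tangency gives 1/6·p_2·(x_2−8) = 5/6·p_1·(x_1−15).
Substituting into the budget: x_1* = 15 + 1/6·(m − 15·p_1 − 8·p_2)/p_1, and x_2* = 8 + 5/6·(…)/p_2.
Discretionary income = 182 − 15·2.5 − 8·14 = 32.5; x_1* = 15 + 1/6·32.5/2.5 = 17.1667; x_2* = 8 + 5/6·32.5/14 = 9.9345.
Utility at the optimum: U(17.1667, 9.9345) = 1.9714.

V = 1.9714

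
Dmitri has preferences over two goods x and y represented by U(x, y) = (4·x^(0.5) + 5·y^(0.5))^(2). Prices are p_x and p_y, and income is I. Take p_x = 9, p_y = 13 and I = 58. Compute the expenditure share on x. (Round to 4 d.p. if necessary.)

MU_x ∝ 4·x^(-0.5), MU_y ∝ 5·y^(-0.5), so MRS = (4/5)·(y/x)^(0.5) = p_x/p_y.
Hence y/x = ((5/4)·p_x/p_y)^(1/(0.5)), i.e. raised to the 2 power.
Substitute y = (y/x)·x into the budget: x* = I/(p_x + p_y·(y/x)).
Numerically y/x = 0.748891, so x* = 58/(9 + 13·0.748891) = 3.0957 and y* = 0.748891·3.0957 = 2.3184.
Expenditure on x: 9·3.0957 = 27.8614; share = 0.4804.

share on x = 0.4804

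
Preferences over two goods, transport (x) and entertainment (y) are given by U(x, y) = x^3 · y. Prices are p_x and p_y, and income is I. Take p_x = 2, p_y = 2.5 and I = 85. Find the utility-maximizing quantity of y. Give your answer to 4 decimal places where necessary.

The MRS is 3·y/x. Set MRS = p_x/p_y.
Rearranging, p_y·y = (1/3)·p_x·x. Substituting into the budget gives p_x·x·(1 + (1/3)) = I.
Demand: x*(p_x,p_y,I) = 0.75·I/p_x and y* = 0.25·I/p_y.
At p_x=2, p_y=2.5, I=85: y* = 0.25·85/2.5 = 8.5.

y* = 8.5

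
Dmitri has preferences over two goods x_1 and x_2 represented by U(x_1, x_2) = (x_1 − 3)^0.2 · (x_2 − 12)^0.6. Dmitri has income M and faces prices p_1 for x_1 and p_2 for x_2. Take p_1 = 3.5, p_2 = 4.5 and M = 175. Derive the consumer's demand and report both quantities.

This is Cobb-Douglas in (x_1−3, x_2−12): tangency gives 0.2·p_2·(x_2−12) = 0.6·p_1·(x_1−3).
After buying the subsistence bundle (3, 12), a share 0.25 of the remaining income goes to x_1: x_1* = 3 + 0.25·(M − 3p_1 − 12p_2)/p_1.
Discretionary income = 175 − 3·3.5 − 12·4.5 = 110.5; x_1* = 3 + 0.25·110.5/3.5 = 10.8929; x_2* = 12 + 0.75·110.5/4.5 = 30.4167.

x_1* = 10.8929, x_2* = 30.4167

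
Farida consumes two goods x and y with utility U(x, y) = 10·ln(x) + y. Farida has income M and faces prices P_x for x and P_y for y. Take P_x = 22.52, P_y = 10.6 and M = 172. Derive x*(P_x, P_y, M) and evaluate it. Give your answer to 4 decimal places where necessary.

x* = 4.7069

So x*(P_x,P_y) = 10·P_y/P_x, independent of income; and y* = (M − 10·P_y)/P_y.
At the given prices: x* = 10·10.6/22.52 = 4.7069.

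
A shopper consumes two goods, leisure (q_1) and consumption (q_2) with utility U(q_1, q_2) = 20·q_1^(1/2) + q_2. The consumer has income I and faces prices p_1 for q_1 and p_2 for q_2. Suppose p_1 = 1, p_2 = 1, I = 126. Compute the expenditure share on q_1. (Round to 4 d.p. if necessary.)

Plugging in: q_1* = (10·1/1)² = 100, q_2* = 26.
Expenditure on q_1: 1·100 = 100; share = 0.7937.

share on q_1 = 0.7937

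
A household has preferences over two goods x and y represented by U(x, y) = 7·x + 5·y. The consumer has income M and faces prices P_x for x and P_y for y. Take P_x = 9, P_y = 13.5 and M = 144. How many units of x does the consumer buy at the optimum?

x* = 16

x gives more utility per dollar, so spend all income on x: x* = M/P_x, y* = 0.
Numerically: x* = 16, y* = 0.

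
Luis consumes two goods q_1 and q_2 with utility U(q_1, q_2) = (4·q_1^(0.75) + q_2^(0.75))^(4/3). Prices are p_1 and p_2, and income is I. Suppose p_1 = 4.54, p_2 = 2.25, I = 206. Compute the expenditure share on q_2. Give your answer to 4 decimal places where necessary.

From the CES first-order condition, 4·(q_2/q_1)^(0.25) = p_1/p_2.
Hence q_2/q_1 = ((1/4)·p_1/p_2)^(1/(0.25)), i.e. raised to the 4 power.
With the ratio pinned down, the budget gives q_1* = I/(p_1 + p_2·(q_2/q_1)) and q_2* = (q_2/q_1)·q_1*.
Numerically q_2/q_1 = 0.064752, so q_1* = 206/(4.54 + 2.25·0.064752) = 43.9636 and q_2* = 0.064752·43.9636 = 2.8467.
Expenditure on q_2: 2.25·2.8467 = 6.4052; share = 0.0311.

share on q_2 = 0.0311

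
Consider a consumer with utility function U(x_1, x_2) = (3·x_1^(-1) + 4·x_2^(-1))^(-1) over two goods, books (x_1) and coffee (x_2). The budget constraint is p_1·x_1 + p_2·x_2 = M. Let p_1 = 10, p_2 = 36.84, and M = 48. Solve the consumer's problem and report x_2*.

x_2* = 0.8978

MU_x_1 ∝ 3·x_1^(-2), MU_x_2 ∝ 4·x_2^(-2), so MRS = (3/4)·(x_2/x_1)^(2) = p_1/p_2.
Solve for the ratio: x_2/x_1 = [(4/3)·p_1/p_2]^(0.5).
With the ratio pinned down, the budget gives x_1* = M/(p_1 + p_2·(x_2/x_1)) and x_2* = (x_2/x_1)·x_1*.
Numerically x_2/x_1 = 0.601602, so x_1* = 48/(10 + 36.84·0.601602) = 1.4924 and x_2* = 0.601602·1.4924 = 0.8978.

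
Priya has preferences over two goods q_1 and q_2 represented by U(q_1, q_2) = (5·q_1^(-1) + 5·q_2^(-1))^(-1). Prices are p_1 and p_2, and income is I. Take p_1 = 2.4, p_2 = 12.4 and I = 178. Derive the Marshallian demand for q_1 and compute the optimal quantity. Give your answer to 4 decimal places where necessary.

q_1* = 22.6599

MU_q_1 ∝ 5·q_1^(-2), MU_q_2 ∝ 5·q_2^(-2), so MRS = (q_2/q_1)^(2) = p_1/p_2.
Solve for the ratio: q_2/q_1 = [p_1/p_2]^(0.5).
With the ratio pinned down, the budget gives q_1* = I/(p_1 + p_2·(q_2/q_1)) and q_2* = (q_2/q_1)·q_1*.
Numerically q_2/q_1 = 0.439941, so q_1* = 178/(2.4 + 12.4·0.439941) = 22.6599.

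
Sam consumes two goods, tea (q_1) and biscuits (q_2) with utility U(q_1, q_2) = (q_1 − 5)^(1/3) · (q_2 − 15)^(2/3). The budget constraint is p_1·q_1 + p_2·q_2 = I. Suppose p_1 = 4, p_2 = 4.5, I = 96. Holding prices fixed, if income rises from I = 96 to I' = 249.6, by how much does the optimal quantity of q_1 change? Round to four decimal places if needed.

This is Cobb-Douglas in (q_1−5, q_2−15): tangency gives 1/3·p_2·(q_2−15) = 2/3·p_1·(q_1−5).
After buying the subsistence bundle (5, 15), a share 1/3 of the remaining income goes to q_1: q_1* = 5 + 1/3·(I − 5p_1 − 15p_2)/p_1.
Discretionary income = 96 − 5·4 − 15·4.5 = 8.5; q_1* = 5 + 1/3·8.5/4 = 5.7083.
At I' = 249.6: q_1* = 18.5083. Change: 18.5083 − 5.7083 = 12.8.

Δq_1* = 12.8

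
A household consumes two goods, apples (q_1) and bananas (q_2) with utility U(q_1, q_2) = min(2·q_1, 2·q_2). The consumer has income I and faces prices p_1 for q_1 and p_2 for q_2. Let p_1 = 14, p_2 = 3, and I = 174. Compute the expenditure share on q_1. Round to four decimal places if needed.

Leontief preferences: the optimum is at the kink where q_1/2 = q_2/2, i.e. q_2 = q_1.
Budget: p_1·q_1 + p_2·q_1 = I, so (2·p_1 + 2·p_2)·q_1 = 2·I.
Demand: q_1*(p_1,p_2,I) = 2·I/(2·p_1 + 2·p_2), q_2* = 2·I/(2·p_1 + 2·p_2).
Here 2·14 + 2·3 = 34, giving q_1* = 10.2353 and q_2* = 10.2353.
Expenditure on q_1: 14·10.2353 = 143.2941; share = 0.8235.

share on q_1 = 0.8235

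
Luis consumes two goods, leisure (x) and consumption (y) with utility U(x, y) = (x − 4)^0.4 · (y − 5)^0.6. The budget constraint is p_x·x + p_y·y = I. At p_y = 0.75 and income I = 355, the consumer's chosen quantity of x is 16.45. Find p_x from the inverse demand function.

Let x' = x−4, y' = y−5. MRS = (2/3)·y'/x' = p_x/p_y.
After buying the subsistence bundle (4, 5), a share 0.4 of the remaining income goes to x: x* = 4 + 0.4·(I − 4p_x − 5p_y)/p_x.
Set x* = 16.45 in the demand function and solve for p_x: p_x = 10.

p_x = 10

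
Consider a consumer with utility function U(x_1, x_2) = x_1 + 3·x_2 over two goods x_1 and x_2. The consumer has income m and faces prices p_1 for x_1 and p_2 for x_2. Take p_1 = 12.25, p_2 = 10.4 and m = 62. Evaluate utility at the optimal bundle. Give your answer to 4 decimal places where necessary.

V = 17.8846

x_2 gives more utility per dollar, so spend all income on x_2: x_2* = m/p_2, x_1* = 0.
Numerically: x_1* = 0, x_2* = 5.9615.
Utility at the optimum: U(0, 5.9615) = 17.8846.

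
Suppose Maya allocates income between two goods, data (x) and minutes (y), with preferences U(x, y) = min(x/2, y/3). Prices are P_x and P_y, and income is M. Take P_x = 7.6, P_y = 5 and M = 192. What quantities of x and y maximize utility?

x* = 12.7152, y* = 19.0728

With perfect complements, no substitution: consume in ratio x:y = 2:3.
Budget: P_x·x + P_y·(3/2)·x = M, so (2·P_x + 3·P_y)·x = 2·M.
Demand: x*(P_x,P_y,M) = 2·M/(2·P_x + 3·P_y), y* = 3·M/(2·P_x + 3·P_y).
Here 2·7.6 + 3·5 = 30.2, giving x* = 12.7152 and y* = 19.0728.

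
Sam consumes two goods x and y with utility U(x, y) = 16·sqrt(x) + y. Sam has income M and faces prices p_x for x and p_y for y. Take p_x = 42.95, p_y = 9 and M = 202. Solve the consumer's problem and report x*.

x* = 2.8102

Utility is quasi-linear in y; the FOC for x is 8/√x = p_x/p_y.
Thus x* = (8·p_y/p_x)² — independent of M — with the rest of income spent on y.
Plugging in: x* = (8·9/42.95)² = 2.8102.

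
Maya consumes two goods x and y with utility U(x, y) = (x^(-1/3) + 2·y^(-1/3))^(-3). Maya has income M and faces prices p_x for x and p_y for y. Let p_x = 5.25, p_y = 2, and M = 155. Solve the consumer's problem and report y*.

MU_x ∝ x^(-4/3), MU_y ∝ 2·y^(-4/3), so MRS = (1/2)·(y/x)^(4/3) = p_x/p_y.
Hence y/x = (2·p_x/p_y)^(1/(4/3)), i.e. raised to the 0.75 power.
Substitute y = (y/x)·x into the budget: x* = M/(p_x + p_y·(y/x)).
Numerically y/x = 3.468323, so x* = 155/(5.25 + 2·3.468323) = 12.7188 and y* = 3.468323·12.7188 = 44.113.

y* = 44.113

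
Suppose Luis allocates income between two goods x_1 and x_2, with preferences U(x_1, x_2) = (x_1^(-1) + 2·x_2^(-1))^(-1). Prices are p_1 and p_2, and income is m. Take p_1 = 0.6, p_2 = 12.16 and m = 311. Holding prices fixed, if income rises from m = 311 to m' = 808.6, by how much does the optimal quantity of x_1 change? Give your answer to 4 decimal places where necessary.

Δx_1* = 112.5805

From the CES first-order condition, (1/2)·(x_2/x_1)^(2) = p_1/p_2.
Solve for the ratio: x_2/x_1 = [2·p_1/p_2]^(0.5).
With the ratio pinned down, the budget gives x_1* = m/(p_1 + p_2·(x_2/x_1)) and x_2* = (x_2/x_1)·x_1*.
Numerically x_2/x_1 = 0.31414, so x_1* = 311/(0.6 + 12.16·0.31414) = 70.3628.
At m' = 808.6: x_1* = 182.9433. Change: 182.9433 − 70.3628 = 112.5805.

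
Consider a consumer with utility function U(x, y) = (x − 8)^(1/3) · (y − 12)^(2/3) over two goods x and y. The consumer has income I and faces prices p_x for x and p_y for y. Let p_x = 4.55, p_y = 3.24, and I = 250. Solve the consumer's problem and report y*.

y* = 47.9506

MRS = (1/2)·(y−12)/(x−8). Tangency with p_x/p_y gives y−12 = 2·(p_x/p_y)·(x−8).
After buying the subsistence bundle (8, 12), a share 1/3 of the remaining income goes to x: x* = 8 + 1/3·(I − 8p_x − 12p_y)/p_x.
Discretionary income = 250 − 8·4.55 − 12·3.24 = 174.72; y* = 12 + 2/3·174.72/3.24 = 47.9506.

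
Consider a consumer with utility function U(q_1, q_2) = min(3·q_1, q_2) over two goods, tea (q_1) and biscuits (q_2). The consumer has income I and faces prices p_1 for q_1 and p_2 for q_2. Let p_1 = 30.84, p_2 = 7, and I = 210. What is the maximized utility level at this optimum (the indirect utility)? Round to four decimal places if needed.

Demand: q_1*(p_1,p_2,I) = I/(p_1 + 3·p_2), q_2* = 3·I/(p_1 + 3·p_2).
Here 30.84 + 3·7 = 51.84, giving q_1* = 4.0509 and q_2* = 12.1528.
Utility at the optimum: U(4.0509, 12.1528) = 12.1528.

V = 12.1528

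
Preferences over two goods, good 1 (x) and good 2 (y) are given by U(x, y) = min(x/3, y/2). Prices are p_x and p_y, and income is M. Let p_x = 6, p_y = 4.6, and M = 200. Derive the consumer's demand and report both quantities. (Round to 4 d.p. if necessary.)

Leontief preferences: the optimum is at the kink where x/3 = y/2, i.e. y = (2/3)·x.
Budget: p_x·x + p_y·(2/3)·x = M, so (3·p_x + 2·p_y)·x = 3·M.
Demand: x*(p_x,p_y,M) = 3·M/(3·p_x + 2·p_y), y* = 2·M/(3·p_x + 2·p_y).
Here 3·6 + 2·4.6 = 27.2, giving x* = 22.0588 and y* = 14.7059.

x* = 22.0588, y* = 14.7059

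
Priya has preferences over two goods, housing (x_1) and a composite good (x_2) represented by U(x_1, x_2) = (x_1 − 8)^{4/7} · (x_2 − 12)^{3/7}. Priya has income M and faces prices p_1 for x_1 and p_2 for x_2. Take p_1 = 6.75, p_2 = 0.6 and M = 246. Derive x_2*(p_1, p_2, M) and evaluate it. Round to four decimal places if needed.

MRS = (4/3)·(x_2−12)/(x_1−8). Tangency with p_1/p_2 gives x_2−12 = (3/4)·(p_1/p_2)·(x_1−8).
Substituting into the budget: x_1* = 8 + 4/7·(M − 8·p_1 − 12·p_2)/p_1, and x_2* = 12 + 3/7·(…)/p_2.
Discretionary income = 246 − 8·6.75 − 12·0.6 = 184.8; x_2* = 12 + 3/7·184.8/0.6 = 144.

x_2* = 144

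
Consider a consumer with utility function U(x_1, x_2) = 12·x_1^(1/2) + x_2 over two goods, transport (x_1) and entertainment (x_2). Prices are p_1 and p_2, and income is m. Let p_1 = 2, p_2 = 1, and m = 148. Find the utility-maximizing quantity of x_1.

x_1* = 9

Utility is quasi-linear in x_2; the FOC for x_1 is 6/√x_1 = p_1/p_2.
Thus x_1* = (6·p_2/p_1)² — independent of m — with the rest of income spent on x_2.
Plugging in: x_1* = (6·1/2)² = 9.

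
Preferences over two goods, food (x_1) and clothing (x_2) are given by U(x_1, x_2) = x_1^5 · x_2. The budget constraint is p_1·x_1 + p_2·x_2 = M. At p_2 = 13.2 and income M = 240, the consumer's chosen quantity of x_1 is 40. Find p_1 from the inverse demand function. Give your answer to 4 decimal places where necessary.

p_1 = 5

Tangency: MRS = 5·x_2/x_1 = p_1/p_2.
So 5·p_2·x_2 = p_1·x_1; combined with the budget, a share 5/6 of income goes to x_1.
Demand: x_1*(p_1,p_2,M) = 5/6·M/p_1 and x_2* = 1/6·M/p_2.
Set x_1* = 40 in the demand function and solve for p_1: p_1 = 5.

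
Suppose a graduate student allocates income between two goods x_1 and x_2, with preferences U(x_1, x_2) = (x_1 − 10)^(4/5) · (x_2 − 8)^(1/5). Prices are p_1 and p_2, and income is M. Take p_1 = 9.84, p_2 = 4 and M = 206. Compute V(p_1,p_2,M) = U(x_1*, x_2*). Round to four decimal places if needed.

V = 5.5769

This is Cobb-Douglas in (x_1−10, x_2−8): tangency gives 0.8·p_2·(x_2−8) = 0.2·p_1·(x_1−10).
Substituting into the budget: x_1* = 10 + 0.8·(M − 10·p_1 − 8·p_2)/p_1, and x_2* = 8 + 0.2·(…)/p_2.
Discretionary income = 206 − 10·9.84 − 8·4 = 75.6; x_1* = 10 + 0.8·75.6/9.84 = 16.1463; x_2* = 8 + 0.2·75.6/4 = 11.78.
Utility at the optimum: U(16.1463, 11.78) = 5.5769.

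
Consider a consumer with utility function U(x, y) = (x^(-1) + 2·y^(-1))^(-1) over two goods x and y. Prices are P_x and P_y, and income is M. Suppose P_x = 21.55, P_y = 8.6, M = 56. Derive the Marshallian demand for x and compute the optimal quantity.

MRS = MU_x/MU_y = (1/2)·(y/x)^(2). Set equal to P_x/P_y.
Hence y/x = (2·P_x/P_y)^(1/(2)), i.e. raised to the 0.5 power.
Substitute y = (y/x)·x into the budget: x* = M/(P_x + P_y·(y/x)).
Numerically y/x = 2.238667, so x* = 56/(21.55 + 8.6·2.238667) = 1.3725.

x* = 1.3725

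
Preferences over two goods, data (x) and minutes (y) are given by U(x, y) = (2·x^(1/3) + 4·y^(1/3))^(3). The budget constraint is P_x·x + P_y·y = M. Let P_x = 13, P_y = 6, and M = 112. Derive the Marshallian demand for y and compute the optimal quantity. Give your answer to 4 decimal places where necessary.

From the CES first-order condition, (1/2)·(y/x)^(2/3) = P_x/P_y.
Solve for the ratio: y/x = [2·P_x/P_y]^(1.5).
With the ratio pinned down, the budget gives x* = M/(P_x + P_y·(y/x)) and y* = (y/x)·x*.
Numerically y/x = 9.020553, so x* = 112/(13 + 6·9.020553) = 1.6686 and y* = 9.020553·1.6686 = 15.0514.

y* = 15.0514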